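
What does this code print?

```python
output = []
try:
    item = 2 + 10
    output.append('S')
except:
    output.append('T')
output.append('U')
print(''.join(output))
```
SU

No exception, try block completes normally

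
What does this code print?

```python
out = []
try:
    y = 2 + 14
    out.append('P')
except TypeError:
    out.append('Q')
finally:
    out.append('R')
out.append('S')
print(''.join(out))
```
PRS

finally runs after normal execution too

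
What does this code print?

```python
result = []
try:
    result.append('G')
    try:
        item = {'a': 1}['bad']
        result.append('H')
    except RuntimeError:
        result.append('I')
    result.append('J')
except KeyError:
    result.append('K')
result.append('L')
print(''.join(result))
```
GKL

Inner handler doesn't match, propagates to outer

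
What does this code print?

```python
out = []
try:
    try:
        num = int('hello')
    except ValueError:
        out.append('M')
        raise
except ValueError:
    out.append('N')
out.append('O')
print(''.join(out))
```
MNO

raise without argument re-raises current exception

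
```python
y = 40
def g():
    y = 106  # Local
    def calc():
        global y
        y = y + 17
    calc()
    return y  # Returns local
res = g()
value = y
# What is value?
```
57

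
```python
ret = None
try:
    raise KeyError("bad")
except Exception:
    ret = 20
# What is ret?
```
20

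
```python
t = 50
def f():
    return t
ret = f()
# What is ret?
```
50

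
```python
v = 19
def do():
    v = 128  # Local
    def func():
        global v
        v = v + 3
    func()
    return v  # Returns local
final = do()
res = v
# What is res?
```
22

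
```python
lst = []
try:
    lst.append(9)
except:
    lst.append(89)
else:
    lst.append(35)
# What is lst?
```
[9, 35]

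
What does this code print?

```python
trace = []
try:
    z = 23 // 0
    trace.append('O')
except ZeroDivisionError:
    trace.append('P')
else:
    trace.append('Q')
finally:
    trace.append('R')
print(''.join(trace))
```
PR

Exception: except runs, else skipped, finally runs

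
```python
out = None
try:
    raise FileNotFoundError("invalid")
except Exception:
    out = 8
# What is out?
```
8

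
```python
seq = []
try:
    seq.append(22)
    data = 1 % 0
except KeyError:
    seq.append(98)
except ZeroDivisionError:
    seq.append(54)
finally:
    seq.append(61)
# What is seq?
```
[22, 54, 61]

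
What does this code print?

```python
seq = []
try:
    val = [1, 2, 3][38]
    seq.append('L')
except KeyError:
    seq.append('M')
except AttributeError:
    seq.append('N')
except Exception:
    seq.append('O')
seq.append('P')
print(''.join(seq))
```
OP

IndexError not specifically caught, falls to Exception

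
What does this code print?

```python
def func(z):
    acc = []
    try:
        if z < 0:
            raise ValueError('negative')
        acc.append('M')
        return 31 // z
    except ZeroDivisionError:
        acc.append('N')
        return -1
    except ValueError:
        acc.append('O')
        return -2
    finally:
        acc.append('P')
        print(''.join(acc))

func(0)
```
MNP

z=0 causes ZeroDivisionError, caught, finally prints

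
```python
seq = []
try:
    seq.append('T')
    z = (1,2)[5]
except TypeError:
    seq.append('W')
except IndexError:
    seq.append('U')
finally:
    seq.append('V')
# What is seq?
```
['T', 'U', 'V']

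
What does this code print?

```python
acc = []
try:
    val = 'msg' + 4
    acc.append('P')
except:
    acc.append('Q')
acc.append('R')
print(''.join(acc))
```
QR

Exception raised in try, caught by bare except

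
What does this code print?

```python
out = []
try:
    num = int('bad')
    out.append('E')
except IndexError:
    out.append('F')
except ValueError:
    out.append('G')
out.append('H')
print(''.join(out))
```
GH

ValueError is caught by its specific handler, not IndexError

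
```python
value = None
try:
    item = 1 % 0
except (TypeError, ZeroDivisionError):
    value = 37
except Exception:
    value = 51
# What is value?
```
37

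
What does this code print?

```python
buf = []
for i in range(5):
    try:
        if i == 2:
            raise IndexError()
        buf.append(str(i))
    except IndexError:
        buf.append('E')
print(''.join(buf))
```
01E34

Exception on i=2 caught, loop continues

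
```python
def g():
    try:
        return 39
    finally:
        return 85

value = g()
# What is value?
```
85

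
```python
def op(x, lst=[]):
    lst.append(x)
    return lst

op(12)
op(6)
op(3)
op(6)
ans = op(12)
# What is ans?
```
[12, 6, 3, 6, 12]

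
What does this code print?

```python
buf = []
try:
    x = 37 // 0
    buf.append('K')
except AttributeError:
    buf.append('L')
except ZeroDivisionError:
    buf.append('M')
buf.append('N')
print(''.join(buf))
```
MN

ZeroDivisionError is caught by its specific handler, not AttributeError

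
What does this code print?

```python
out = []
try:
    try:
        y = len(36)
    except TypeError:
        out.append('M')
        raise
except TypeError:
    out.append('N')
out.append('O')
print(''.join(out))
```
MNO

raise without argument re-raises current exception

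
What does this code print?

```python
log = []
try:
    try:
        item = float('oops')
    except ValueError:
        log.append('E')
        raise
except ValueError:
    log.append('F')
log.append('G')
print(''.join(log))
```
EFG

raise without argument re-raises current exception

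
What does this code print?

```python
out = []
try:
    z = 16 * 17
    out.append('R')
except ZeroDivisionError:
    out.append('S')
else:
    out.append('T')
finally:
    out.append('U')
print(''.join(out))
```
RTU

else runs before finally when no exception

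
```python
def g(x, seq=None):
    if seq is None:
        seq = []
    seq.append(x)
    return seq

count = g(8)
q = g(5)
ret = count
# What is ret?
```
[8]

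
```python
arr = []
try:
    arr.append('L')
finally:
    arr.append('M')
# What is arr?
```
['L', 'M']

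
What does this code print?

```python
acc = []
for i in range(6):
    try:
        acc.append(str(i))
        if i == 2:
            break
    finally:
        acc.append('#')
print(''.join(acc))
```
0#1#2#

finally runs even when breaking out of loop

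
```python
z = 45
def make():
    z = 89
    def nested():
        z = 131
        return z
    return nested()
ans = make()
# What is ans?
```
131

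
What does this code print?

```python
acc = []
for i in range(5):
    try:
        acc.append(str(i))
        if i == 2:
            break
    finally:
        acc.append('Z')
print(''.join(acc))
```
0Z1Z2Z

finally runs even when breaking out of loop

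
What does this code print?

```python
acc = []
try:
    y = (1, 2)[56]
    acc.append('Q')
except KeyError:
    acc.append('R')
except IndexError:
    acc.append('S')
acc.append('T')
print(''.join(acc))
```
ST

IndexError is caught by its specific handler, not KeyError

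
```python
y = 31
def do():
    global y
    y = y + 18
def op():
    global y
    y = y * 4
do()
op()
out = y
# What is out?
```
196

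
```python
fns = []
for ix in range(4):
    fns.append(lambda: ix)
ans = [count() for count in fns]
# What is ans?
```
[3, 3, 3, 3]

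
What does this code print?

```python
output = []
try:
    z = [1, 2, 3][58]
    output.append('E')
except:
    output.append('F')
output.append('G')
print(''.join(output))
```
FG

Exception raised in try, caught by bare except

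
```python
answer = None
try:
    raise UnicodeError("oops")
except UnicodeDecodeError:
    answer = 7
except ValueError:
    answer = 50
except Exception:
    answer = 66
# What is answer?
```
50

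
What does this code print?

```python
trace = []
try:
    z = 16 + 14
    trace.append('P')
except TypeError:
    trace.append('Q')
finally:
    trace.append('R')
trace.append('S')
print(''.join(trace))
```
PRS

finally runs after normal execution too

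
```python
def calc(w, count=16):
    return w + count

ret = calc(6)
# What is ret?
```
22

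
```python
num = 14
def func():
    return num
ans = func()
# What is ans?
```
14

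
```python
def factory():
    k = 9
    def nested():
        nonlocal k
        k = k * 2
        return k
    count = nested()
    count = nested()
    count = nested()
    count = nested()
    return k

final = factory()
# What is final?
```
144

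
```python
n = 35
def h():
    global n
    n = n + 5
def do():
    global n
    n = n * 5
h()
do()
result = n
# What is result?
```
200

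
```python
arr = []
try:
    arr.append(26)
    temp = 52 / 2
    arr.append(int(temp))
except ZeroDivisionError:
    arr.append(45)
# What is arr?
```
[26, 26]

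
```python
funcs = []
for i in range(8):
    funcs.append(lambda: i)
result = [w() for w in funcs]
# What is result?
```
[7, 7, 7, 7, 7, 7, 7, 7]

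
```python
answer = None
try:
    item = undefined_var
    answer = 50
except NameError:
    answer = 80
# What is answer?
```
80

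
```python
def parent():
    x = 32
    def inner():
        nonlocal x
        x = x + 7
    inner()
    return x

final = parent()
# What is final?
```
39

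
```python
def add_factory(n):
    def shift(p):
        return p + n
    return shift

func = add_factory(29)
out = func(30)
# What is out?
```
59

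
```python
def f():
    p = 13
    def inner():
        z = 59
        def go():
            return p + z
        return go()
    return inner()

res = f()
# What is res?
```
72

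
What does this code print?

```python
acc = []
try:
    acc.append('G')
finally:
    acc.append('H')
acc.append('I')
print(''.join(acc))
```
GHI

try/finally without except, no exception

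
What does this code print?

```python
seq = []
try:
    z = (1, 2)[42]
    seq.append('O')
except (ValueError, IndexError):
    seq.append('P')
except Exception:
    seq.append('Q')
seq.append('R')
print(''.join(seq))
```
PR

IndexError matches tuple containing it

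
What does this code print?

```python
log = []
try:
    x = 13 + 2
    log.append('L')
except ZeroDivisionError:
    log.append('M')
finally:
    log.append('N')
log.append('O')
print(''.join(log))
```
LNO

finally runs after normal execution too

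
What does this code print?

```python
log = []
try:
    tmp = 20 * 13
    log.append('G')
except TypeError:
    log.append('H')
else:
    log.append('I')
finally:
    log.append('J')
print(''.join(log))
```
GIJ

else runs before finally when no exception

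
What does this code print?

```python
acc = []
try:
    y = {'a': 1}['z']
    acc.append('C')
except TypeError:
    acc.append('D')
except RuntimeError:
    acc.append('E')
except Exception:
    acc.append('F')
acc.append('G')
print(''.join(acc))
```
FG

KeyError not specifically caught, falls to Exception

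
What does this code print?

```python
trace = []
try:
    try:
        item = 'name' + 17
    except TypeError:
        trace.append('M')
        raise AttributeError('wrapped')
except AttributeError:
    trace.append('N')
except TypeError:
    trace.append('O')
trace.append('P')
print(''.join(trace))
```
MNP

AttributeError raised and caught, original TypeError not re-raised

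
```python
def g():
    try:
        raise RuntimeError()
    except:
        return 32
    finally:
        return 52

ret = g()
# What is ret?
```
52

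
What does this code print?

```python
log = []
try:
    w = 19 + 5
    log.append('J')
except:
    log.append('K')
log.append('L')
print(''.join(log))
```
JL

No exception, try block completes normally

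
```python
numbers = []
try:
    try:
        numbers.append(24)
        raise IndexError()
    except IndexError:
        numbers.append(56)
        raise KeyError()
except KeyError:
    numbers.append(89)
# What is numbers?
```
[24, 56, 89]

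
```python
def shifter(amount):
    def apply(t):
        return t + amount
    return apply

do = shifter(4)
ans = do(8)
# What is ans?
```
12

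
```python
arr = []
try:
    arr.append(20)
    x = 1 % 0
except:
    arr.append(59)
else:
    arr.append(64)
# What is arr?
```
[20, 59]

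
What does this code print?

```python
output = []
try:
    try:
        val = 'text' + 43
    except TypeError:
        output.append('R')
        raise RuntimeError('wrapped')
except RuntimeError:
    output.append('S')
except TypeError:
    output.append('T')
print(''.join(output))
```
RS

New RuntimeError raised, caught by outer RuntimeError handler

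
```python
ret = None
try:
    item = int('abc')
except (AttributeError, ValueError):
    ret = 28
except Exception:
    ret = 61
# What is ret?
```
28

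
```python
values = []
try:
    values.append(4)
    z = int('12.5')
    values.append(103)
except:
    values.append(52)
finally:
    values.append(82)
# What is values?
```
[4, 52, 82]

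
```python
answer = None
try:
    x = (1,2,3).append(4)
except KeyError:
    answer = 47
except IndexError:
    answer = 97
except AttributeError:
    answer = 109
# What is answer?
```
109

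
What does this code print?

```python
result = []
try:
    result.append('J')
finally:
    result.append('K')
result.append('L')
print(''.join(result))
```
JKL

try/finally without except, no exception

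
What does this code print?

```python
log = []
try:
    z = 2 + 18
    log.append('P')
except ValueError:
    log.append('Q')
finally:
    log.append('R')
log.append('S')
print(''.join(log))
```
PRS

finally runs after normal execution too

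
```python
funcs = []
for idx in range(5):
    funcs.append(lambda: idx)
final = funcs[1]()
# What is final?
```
4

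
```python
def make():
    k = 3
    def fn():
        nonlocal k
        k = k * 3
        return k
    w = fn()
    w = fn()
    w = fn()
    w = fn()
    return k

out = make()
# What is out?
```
243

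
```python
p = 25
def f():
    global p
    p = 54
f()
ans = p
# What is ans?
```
54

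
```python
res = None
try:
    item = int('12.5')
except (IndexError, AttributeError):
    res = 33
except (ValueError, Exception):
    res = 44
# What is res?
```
44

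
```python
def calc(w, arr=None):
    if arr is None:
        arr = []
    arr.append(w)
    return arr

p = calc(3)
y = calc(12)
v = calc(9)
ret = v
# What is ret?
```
[9]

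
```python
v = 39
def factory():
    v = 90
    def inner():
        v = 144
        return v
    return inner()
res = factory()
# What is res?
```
144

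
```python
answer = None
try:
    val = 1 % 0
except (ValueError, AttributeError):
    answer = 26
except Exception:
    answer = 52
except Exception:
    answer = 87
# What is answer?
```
52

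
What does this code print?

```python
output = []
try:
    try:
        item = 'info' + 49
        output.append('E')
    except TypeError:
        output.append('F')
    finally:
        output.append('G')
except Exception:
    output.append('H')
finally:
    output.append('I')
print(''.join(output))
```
FGI

Both finally blocks run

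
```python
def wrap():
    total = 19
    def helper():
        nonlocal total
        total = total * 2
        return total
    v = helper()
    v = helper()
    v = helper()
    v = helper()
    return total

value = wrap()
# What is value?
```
304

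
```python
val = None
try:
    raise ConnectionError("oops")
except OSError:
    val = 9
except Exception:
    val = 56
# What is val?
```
9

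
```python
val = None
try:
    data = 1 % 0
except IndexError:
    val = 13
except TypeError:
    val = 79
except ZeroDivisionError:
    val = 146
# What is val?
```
146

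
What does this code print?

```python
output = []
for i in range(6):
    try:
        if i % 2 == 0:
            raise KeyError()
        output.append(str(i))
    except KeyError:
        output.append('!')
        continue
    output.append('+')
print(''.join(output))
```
!1+!3+!5+

continue in except skips rest of loop body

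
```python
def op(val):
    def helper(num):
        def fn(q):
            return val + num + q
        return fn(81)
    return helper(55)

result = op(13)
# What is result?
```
149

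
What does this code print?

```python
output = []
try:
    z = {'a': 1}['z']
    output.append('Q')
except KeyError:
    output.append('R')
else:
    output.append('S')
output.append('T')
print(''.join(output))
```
RT

else block skipped when exception is caught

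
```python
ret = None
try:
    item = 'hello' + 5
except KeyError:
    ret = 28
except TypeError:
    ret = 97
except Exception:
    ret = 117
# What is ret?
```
97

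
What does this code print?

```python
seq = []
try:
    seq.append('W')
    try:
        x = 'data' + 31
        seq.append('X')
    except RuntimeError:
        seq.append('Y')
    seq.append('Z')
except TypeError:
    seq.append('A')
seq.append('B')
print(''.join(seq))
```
WAB

Inner handler doesn't match, propagates to outer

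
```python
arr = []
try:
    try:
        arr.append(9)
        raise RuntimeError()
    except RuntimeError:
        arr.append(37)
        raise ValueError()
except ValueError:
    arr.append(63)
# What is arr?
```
[9, 37, 63]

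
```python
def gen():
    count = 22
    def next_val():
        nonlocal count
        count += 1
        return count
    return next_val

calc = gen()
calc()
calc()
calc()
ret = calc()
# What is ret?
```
26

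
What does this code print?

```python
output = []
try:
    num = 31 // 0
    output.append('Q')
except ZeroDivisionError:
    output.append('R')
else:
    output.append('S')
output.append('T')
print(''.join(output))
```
RT

else block skipped when exception is caught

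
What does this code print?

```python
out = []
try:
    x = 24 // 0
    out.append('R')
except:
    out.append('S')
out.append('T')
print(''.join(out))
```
ST

Exception raised in try, caught by bare except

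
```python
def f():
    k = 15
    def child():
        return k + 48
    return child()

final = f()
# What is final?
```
63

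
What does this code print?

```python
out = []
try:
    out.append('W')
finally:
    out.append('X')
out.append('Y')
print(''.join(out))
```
WXY

try/finally without except, no exception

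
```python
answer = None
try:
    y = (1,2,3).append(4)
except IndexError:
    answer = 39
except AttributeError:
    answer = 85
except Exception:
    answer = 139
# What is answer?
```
85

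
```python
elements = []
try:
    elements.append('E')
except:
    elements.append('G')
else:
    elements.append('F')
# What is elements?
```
['E', 'F']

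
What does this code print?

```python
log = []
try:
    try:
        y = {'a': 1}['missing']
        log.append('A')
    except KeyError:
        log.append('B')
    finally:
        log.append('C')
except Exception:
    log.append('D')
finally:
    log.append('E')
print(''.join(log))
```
BCE

Both finally blocks run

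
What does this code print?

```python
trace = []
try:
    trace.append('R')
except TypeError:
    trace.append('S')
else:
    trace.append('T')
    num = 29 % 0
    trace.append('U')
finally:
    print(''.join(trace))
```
RT

Try succeeds, else appends 'T', ZeroDivisionError in else is uncaught, finally prints before exception propagates ('U' never appended)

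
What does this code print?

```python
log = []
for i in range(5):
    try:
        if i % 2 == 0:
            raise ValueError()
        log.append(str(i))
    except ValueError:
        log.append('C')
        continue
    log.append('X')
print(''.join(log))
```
C1XC3XC

continue in except skips rest of loop body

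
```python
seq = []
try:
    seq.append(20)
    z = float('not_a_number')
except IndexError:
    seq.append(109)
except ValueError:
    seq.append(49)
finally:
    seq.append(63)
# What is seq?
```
[20, 49, 63]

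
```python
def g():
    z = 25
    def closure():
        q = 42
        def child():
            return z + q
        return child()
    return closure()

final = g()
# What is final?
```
67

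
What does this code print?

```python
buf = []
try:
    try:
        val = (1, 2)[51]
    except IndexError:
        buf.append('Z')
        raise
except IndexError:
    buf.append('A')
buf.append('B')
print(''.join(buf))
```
ZAB

raise without argument re-raises current exception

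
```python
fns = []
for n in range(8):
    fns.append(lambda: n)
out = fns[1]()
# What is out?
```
7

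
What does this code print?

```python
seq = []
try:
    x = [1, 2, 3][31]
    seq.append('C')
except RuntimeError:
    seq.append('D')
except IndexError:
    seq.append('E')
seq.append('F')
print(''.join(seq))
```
EF

IndexError is caught by its specific handler, not RuntimeError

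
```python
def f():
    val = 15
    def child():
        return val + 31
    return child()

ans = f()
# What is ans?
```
46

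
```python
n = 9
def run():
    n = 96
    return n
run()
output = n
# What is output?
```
9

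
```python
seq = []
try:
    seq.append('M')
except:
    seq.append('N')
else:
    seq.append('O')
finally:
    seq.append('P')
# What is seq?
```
['M', 'O', 'P']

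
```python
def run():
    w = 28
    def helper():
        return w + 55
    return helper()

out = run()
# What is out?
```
83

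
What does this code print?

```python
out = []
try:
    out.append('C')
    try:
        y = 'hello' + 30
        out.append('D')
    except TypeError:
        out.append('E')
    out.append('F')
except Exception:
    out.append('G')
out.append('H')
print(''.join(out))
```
CEFH

Inner exception caught by inner handler, outer continues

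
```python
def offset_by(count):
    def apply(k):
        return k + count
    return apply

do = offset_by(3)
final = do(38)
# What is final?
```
41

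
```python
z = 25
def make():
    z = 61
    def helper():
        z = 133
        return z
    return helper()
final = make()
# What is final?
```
133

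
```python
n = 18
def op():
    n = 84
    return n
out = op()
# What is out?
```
84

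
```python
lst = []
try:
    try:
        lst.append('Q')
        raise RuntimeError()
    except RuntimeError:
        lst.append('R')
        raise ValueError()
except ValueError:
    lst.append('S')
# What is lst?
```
['Q', 'R', 'S']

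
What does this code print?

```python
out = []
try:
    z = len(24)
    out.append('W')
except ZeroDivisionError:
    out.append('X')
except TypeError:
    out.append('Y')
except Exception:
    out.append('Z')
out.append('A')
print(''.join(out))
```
YA

TypeError matches before generic Exception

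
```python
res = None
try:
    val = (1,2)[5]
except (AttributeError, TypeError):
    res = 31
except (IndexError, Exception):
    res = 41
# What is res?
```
41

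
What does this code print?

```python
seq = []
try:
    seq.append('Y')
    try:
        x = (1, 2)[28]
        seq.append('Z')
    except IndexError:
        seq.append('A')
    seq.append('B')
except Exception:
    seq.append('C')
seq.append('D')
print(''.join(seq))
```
YABD

Inner exception caught by inner handler, outer continues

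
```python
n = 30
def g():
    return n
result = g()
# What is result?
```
30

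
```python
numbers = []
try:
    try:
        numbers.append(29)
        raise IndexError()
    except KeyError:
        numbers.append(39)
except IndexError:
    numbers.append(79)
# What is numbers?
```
[29, 79]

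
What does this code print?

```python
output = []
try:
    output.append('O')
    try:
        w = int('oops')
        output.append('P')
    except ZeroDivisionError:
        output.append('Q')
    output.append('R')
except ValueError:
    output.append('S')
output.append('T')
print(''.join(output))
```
OST

Inner handler doesn't match, propagates to outer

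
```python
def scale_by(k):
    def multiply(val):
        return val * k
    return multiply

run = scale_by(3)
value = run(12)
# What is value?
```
36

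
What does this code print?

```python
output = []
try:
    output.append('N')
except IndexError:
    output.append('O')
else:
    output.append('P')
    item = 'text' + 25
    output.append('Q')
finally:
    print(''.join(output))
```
NP

Try succeeds, else appends 'P', TypeError in else is uncaught, finally prints before exception propagates ('Q' never appended)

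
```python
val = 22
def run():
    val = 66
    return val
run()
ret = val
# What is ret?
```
22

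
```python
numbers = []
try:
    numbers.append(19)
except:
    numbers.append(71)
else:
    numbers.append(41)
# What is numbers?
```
[19, 41]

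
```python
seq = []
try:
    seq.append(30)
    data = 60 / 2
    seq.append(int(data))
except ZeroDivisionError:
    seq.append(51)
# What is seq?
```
[30, 30]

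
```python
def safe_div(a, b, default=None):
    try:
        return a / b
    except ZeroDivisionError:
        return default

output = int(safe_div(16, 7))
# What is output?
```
2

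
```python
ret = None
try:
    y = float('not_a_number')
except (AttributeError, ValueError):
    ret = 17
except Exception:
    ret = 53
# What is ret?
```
17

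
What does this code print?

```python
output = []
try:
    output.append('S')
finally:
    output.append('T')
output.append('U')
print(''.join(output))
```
STU

try/finally without except, no exception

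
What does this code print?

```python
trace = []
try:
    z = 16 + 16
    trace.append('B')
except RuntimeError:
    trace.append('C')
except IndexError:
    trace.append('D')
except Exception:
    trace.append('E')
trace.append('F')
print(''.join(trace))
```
BF

No exception, try block completes normally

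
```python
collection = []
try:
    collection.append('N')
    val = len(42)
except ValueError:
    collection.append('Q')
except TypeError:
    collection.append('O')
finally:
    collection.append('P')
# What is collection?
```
['N', 'O', 'P']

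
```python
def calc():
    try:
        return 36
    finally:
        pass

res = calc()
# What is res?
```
36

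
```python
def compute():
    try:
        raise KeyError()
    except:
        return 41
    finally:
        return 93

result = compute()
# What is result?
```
93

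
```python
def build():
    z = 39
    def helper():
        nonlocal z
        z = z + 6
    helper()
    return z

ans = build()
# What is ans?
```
45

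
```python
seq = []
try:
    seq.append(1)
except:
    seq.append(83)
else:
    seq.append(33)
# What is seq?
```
[1, 33]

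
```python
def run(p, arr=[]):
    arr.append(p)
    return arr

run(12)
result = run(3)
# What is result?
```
[12, 3]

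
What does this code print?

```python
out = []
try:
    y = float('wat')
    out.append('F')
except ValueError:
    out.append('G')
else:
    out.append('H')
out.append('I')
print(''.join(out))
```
GI

else block skipped when exception is caught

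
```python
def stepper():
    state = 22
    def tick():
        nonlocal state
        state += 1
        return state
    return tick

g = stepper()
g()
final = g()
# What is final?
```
24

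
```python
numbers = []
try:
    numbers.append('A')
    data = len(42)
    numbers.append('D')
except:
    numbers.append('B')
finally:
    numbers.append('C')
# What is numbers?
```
['A', 'B', 'C']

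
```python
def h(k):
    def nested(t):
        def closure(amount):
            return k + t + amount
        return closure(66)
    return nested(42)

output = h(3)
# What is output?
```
111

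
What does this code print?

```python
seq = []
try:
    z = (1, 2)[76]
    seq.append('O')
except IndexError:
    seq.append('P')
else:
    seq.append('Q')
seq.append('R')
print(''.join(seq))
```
PR

else block skipped when exception is caught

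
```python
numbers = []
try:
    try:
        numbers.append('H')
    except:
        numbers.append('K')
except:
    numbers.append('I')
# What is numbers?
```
['H']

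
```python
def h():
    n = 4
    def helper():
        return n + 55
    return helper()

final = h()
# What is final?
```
59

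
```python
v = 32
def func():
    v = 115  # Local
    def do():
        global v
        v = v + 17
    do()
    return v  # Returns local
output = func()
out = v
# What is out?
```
49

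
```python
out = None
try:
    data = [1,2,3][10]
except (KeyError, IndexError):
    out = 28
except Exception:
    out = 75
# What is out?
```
28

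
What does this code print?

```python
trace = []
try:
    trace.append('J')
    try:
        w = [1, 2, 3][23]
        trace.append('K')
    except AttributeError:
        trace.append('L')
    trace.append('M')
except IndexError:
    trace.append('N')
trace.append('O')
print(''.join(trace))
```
JNO

Inner handler doesn't match, propagates to outer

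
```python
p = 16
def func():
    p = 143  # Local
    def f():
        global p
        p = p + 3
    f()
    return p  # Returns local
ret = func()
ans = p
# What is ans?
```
19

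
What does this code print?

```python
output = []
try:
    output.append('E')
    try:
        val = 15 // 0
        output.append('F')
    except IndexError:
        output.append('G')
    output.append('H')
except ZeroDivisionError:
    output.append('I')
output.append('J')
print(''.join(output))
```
EIJ

Inner handler doesn't match, propagates to outer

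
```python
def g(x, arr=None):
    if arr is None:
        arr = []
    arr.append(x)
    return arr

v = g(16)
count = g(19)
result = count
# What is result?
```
[19]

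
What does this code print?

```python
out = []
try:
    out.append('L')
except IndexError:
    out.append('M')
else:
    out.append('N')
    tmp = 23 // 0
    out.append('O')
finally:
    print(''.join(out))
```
LN

Try succeeds, else appends 'N', ZeroDivisionError in else is uncaught, finally prints before exception propagates ('O' never appended)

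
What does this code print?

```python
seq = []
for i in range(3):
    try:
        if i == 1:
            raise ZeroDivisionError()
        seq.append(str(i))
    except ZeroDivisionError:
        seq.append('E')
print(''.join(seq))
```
0E2

Exception on i=1 caught, loop continues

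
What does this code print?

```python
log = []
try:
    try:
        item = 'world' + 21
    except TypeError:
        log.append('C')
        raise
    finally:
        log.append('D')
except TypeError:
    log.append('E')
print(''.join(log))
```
CDE

finally runs before re-raised exception propagates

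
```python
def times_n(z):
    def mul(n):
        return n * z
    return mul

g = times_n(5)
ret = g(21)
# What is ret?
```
105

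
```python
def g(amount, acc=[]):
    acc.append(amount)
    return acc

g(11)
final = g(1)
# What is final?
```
[11, 1]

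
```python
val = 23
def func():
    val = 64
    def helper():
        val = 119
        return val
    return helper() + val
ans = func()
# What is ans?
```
183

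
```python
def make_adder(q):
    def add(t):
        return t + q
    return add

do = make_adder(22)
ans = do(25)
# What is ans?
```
47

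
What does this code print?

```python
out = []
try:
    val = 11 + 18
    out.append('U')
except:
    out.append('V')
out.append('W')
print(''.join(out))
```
UW

No exception, try block completes normally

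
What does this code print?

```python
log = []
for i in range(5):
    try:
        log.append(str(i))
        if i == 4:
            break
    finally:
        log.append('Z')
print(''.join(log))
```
0Z1Z2Z3Z4Z

finally runs even when breaking out of loop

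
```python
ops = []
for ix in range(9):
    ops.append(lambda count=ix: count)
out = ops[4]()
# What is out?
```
4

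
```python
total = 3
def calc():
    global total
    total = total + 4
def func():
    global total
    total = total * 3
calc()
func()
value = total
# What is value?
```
21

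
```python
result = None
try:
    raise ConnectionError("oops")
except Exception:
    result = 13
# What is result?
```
13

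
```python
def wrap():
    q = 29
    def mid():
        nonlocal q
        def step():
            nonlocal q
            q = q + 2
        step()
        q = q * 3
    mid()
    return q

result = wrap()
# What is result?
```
93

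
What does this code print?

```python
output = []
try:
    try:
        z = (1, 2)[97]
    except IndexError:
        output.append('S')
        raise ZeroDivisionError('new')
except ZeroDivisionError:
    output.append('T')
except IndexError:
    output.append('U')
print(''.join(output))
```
ST

New ZeroDivisionError raised, caught by outer ZeroDivisionError handler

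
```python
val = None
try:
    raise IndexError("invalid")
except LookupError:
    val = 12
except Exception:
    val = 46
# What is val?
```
12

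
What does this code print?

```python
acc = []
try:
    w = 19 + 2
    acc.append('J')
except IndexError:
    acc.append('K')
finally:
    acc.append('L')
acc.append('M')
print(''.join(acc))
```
JLM

finally runs after normal execution too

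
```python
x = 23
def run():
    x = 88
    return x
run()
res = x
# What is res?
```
23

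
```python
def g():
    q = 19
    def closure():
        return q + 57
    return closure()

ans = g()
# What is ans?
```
76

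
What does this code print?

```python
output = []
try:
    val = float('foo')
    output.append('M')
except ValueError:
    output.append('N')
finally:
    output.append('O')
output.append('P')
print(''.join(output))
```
NOP

finally always runs, even after exception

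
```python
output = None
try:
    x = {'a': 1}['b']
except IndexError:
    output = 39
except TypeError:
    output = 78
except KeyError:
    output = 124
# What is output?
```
124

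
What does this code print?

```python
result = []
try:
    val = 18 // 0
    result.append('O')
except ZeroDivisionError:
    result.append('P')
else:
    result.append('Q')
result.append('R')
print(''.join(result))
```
PR

else block skipped when exception is caught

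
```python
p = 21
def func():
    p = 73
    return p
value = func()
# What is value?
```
73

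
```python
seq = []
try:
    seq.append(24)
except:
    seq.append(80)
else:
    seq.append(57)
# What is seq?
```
[24, 57]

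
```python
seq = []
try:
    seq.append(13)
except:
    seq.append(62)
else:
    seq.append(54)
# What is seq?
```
[13, 54]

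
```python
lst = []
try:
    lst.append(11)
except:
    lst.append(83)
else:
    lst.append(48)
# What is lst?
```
[11, 48]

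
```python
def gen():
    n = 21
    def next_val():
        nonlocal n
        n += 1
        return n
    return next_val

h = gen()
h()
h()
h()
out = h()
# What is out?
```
25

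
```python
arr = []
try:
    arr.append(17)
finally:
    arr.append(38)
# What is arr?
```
[17, 38]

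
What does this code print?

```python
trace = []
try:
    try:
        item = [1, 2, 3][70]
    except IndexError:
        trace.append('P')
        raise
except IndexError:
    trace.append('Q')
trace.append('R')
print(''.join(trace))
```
PQR

raise without argument re-raises current exception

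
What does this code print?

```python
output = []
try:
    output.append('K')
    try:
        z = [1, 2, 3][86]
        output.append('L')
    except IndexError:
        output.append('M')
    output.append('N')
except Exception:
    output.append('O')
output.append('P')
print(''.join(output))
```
KMNP

Inner exception caught by inner handler, outer continues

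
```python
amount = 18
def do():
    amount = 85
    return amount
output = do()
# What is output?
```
85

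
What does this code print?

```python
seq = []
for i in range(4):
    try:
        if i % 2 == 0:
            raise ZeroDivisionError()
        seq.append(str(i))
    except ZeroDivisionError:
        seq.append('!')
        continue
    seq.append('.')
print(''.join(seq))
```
!1.!3.

continue in except skips rest of loop body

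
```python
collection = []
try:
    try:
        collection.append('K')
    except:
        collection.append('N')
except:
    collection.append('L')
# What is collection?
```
['K']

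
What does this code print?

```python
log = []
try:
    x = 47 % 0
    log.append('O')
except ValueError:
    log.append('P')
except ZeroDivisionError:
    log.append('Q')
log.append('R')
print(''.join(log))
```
QR

ZeroDivisionError is caught by its specific handler, not ValueError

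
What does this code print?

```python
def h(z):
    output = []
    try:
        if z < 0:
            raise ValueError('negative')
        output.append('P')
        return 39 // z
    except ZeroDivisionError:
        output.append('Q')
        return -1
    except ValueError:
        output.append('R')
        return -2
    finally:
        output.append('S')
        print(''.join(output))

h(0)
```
PQS

z=0 causes ZeroDivisionError, caught, finally prints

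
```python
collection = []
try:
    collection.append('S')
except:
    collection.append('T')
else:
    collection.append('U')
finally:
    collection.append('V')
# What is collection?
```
['S', 'U', 'V']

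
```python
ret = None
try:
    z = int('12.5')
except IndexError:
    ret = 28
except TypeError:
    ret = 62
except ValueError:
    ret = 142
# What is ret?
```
142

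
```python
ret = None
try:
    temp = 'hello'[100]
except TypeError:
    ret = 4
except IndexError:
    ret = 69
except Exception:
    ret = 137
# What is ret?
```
69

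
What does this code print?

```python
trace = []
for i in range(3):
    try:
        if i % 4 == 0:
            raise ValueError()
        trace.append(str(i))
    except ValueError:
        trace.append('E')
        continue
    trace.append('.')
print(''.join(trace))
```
E1.2.

continue in except skips rest of loop body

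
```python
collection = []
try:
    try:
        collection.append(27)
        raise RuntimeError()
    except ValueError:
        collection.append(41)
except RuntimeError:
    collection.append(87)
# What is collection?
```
[27, 87]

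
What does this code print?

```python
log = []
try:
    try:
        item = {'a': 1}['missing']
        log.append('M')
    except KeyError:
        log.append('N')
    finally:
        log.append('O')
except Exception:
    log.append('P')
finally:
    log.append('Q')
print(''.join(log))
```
NOQ

Both finally blocks run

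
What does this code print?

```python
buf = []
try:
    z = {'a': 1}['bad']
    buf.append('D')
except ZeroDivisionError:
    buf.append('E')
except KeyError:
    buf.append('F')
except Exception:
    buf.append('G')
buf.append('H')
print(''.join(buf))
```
FH

KeyError matches before generic Exception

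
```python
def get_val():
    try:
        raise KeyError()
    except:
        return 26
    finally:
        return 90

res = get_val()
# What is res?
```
90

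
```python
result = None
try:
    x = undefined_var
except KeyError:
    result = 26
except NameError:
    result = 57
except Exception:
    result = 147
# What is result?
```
57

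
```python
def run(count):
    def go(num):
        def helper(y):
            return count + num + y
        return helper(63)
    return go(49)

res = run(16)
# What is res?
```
128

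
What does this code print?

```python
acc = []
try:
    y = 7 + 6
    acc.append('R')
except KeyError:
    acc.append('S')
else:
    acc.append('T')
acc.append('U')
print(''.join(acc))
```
RTU

else block runs when no exception occurs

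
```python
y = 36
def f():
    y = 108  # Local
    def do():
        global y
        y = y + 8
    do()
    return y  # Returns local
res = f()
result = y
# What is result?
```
44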